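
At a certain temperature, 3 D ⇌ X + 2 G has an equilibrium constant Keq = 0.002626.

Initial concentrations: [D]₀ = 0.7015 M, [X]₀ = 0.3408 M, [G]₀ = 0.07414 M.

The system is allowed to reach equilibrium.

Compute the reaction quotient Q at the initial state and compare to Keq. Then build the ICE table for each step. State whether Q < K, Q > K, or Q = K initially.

Q₀ = 0.005427 vs Keq = 0.002626 ⇒ Q>K, reverse
Step 1:
                  D         X         G
  init       0.7015    0.3408   0.07414
  Δ         0.02802  -0.00934  -0.01868
  eq         0.7295    0.3315   0.05546
  solve Keq expr → x = -0.00934; check Q = 0.002626

Q₀ = 0.005427; Q > K (proceeds reverse)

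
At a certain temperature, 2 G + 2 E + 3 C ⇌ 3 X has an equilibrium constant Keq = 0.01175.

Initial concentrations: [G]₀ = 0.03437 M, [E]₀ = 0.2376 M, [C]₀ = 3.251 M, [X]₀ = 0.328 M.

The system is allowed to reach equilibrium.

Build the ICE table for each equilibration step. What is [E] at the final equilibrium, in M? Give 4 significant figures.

[E]_eq = 0.3731 M

Q₀ = 15.4 vs Keq = 0.01175 ⇒ Q>K, reverse
Step 1:
                   G          E          C          X
  init       0.03437     0.2376      3.251      0.328
  Δ           0.1355     0.1355     0.2032    -0.2032
  eq          0.1698     0.3731      3.454     0.1248
  solve Keq expr → x = -0.06773; check Q = 0.01175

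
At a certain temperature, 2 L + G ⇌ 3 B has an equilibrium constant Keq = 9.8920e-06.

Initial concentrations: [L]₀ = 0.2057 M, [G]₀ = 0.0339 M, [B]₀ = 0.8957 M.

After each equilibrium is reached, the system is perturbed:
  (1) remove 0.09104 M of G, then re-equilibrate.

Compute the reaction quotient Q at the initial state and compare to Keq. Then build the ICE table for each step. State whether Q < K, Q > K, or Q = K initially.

Q₀ = 501 vs Keq = 9.8920e-06 ⇒ Q>K, reverse
Step 1:
                   L          G          B
  I           0.2057     0.0339     0.8957
  C           0.5887     0.2943     -0.883
  E           0.7944     0.3282     0.0127
  solve Keq expr → x = -0.2943; check Q = 9.8920e-06
Then remove 0.09104 M of G.
Step 2:
                   L          G          B
  I           0.7944     0.2372     0.0127
  C       8.5891e-04 4.2945e-04  -0.001288
  E           0.7952     0.2376    0.01141
  solve Keq expr → x = -4.2945e-04; check Q = 9.8920e-06

Q₀ = 501; Q > K (proceeds reverse)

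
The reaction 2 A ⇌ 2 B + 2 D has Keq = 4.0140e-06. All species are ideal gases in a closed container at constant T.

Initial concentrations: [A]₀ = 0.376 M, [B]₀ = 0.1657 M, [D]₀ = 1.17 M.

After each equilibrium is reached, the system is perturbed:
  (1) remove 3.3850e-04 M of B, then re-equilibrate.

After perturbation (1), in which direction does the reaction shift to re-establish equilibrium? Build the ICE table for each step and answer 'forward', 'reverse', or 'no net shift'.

Q₀ = 0.2659 vs Keq = 4.0140e-06 ⇒ Q>K, reverse
Step 1:
                  A         B         D
  init        0.376    0.1657      1.17
  Δ          0.1646   -0.1646   -0.1646
  eq         0.5406  0.001077     1.005
  solve Keq expr → x = -0.08231; check Q = 4.0140e-06
Then remove 3.3850e-04 M of B.
Step 2:
                  A         B         D
  init       0.5406 7.3884e-04     1.005
  Δ       -3.3747e-04 3.3747e-04 3.3747e-04
  eq         0.5403  0.001076     1.006
  solve Keq expr → x = 1.6873e-04; check Q = 4.0140e-06

Direction: forward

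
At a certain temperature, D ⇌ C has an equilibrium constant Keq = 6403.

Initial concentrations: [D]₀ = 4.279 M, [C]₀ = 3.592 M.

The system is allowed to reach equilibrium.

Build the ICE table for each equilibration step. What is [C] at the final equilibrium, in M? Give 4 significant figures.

Q₀ = 0.8394 vs Keq = 6403 ⇒ Q<K, forward
Step 1:
                  D         C
  init        4.279     3.592
  Δ          -4.278     4.278
  eq       0.001229      7.87
  solve Keq expr → x = 4.278; check Q = 6403

[C]_eq = 7.87 M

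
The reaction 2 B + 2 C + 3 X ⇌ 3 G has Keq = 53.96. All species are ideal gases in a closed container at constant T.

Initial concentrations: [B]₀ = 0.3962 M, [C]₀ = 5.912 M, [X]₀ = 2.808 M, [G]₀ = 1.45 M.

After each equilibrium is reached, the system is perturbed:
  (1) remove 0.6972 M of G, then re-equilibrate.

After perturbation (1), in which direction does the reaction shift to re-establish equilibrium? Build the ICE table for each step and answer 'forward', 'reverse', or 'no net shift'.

Q₀ = 0.0251 vs Keq = 53.96 ⇒ Q<K, forward
Step 1:
                  B         C         X         G
  I          0.3962     5.912     2.808      1.45
  C         -0.3753   -0.3753    -0.563     0.563
  E         0.02088     5.537     2.245     2.013
  solve Keq expr → x = 0.1877; check Q = 53.96
Then remove 0.6972 M of G.
Step 2:
                  B         C         X         G
  I         0.02088     5.537     2.245     1.316
  C       -0.009536 -0.009536   -0.0143    0.0143
  E         0.01134     5.527     2.231      1.33
  solve Keq expr → x = 0.004768; check Q = 53.96

Direction: forward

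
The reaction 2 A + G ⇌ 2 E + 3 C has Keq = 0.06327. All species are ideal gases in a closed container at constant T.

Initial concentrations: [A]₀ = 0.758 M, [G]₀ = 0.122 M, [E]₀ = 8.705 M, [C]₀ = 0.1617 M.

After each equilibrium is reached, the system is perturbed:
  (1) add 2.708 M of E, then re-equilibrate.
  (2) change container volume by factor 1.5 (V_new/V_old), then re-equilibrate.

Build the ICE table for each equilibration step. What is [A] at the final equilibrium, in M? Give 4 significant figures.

Q₀ = 4.571 vs Keq = 0.06327 ⇒ Q>K, reverse
Step 1:
                  A         G         E         C
  Initial     0.758     0.122     8.705    0.1617
  Change    0.07735   0.03867  -0.07735    -0.116
  Equil      0.8353    0.1607     8.628   0.04568
  solve Keq expr → x = -0.03867; check Q = 0.06327
Then add 2.708 M of E.
Step 2:
                  A         G         E         C
  Initial    0.8353    0.1607     11.34   0.04568
  Change   0.004834  0.002417 -0.004834 -0.007252
  Equil      0.8402    0.1631     11.33   0.03843
  solve Keq expr → x = -0.002417; check Q = 0.06327
Then change container volume by factor 1.5 (V_new/V_old).
Step 3:
                  A         G         E         C
  Initial    0.5601    0.1087     7.554   0.02562
  Change  -0.004986 -0.002493  0.004986   0.00748
  Equil      0.5551    0.1062     7.559    0.0331
  solve Keq expr → x = 0.002493; check Q = 0.06327

[A]_eq = 0.5551 M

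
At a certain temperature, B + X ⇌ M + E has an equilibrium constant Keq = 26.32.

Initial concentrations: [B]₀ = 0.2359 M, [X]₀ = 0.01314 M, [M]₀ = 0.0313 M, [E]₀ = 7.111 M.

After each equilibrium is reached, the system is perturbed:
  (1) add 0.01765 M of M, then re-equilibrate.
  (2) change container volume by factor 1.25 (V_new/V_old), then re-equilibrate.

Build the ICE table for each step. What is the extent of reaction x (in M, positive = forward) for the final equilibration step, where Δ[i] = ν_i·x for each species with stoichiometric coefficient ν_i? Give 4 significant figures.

Q₀ = 71.8 vs Keq = 26.32 ⇒ Q>K, reverse
Step 1:
                    B           X           M           E
  Initial      0.2359     0.01314      0.0313       7.111
  Change       0.0101      0.0101     -0.0101     -0.0101
  Equil         0.246     0.02324      0.0212       7.101
  solve Keq expr → x = -0.0101; check Q = 26.32
Then add 0.01765 M of M.
Step 2:
                    B           X           M           E
  Initial       0.246     0.02324     0.03885       7.101
  Change     0.008676    0.008676   -0.008676   -0.008676
  Equil        0.2547     0.03192     0.03017       7.092
  solve Keq expr → x = -0.008676; check Q = 26.32
Then change container volume by factor 1.25 (V_new/V_old).
Step 3:
                    B           X           M           E
  Initial      0.2037     0.02554     0.02414       5.674
  Change            0           0           0           0
  Equil        0.2037     0.02554     0.02414       5.674
  solve Keq expr → x = 0; check Q = 26.32

x = 0 M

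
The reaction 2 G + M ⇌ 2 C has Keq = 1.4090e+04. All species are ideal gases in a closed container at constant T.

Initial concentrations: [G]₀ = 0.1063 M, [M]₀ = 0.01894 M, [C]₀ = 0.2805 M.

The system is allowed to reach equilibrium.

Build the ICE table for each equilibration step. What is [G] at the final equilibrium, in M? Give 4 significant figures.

[G]_eq = 0.07121 M

Q₀ = 367.6 vs Keq = 1.4090e+04 ⇒ Q<K, forward
Step 1:
                  G         M         C
  init       0.1063   0.01894    0.2805
  Δ        -0.03509  -0.01755   0.03509
  eq        0.07121  0.001394    0.3156
  solve Keq expr → x = 0.01755; check Q = 1.4090e+04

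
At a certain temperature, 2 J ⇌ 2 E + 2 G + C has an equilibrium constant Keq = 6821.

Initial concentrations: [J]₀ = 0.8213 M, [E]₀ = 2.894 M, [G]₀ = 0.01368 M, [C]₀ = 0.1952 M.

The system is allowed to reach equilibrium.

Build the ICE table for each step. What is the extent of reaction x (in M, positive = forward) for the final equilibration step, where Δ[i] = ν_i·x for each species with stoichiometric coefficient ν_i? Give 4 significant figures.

x = 0.3968 M

Q₀ = 4.5357e-04 vs Keq = 6821 ⇒ Q<K, forward
Step 1:
                   J          E          G          C
  init        0.8213      2.894    0.01368     0.1952
  Δ          -0.7936     0.7936     0.7936     0.3968
  eq         0.02773      3.688     0.8072      0.592
  solve Keq expr → x = 0.3968; check Q = 6821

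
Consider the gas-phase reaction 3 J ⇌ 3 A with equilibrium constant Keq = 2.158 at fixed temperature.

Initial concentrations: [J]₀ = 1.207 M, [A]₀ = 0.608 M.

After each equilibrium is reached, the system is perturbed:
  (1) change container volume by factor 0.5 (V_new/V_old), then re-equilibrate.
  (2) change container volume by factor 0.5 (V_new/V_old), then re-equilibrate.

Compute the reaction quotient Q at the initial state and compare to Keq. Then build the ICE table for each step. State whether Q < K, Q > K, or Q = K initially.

Q₀ = 0.1278; Q < K (proceeds forward)

Q₀ = 0.1278 vs Keq = 2.158 ⇒ Q<K, forward
Step 1:
                    J           A
  I             1.207       0.608
  C           -0.4152      0.4152
  E            0.7918       1.023
  solve Keq expr → x = 0.1384; check Q = 2.158
Then change container volume by factor 0.5 (V_new/V_old).
Step 2:
                    J           A
  I             1.584       2.046
  C                 0           0
  E             1.584       2.046
  solve Keq expr → x = 0; check Q = 2.158
Then change container volume by factor 0.5 (V_new/V_old).
Step 3:
                    J           A
  I             3.167       4.093
  C                 0           0
  E             3.167       4.093
  solve Keq expr → x = 0; check Q = 2.158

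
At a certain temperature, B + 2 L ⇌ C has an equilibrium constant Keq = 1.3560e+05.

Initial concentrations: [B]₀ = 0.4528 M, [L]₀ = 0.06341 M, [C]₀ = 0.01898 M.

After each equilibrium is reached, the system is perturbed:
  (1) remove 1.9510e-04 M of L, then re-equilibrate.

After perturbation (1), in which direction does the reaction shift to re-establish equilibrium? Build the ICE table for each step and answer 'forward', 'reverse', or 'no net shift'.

Direction: reverse

Q₀ = 10.42 vs Keq = 1.3560e+05 ⇒ Q<K, forward
Step 1:
                  B         L         C
  I          0.4528   0.06341   0.01898
  C        -0.03124  -0.06247   0.03124
  E          0.4216 9.3726e-04   0.05022
  solve Keq expr → x = 0.03124; check Q = 1.3560e+05
Then remove 1.9510e-04 M of L.
Step 2:
                  B         L         C
  I          0.4216 7.4216e-04   0.05022
  C       9.7043e-05 1.9409e-04 -9.7043e-05
  E          0.4217 9.3625e-04   0.05012
  solve Keq expr → x = -9.7043e-05; check Q = 1.3560e+05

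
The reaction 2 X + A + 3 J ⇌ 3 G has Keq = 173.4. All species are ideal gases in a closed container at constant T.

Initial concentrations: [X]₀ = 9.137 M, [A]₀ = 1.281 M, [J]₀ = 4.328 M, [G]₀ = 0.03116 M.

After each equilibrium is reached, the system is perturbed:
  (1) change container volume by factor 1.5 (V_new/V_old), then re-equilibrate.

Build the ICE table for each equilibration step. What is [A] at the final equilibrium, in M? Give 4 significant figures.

[A]_eq = 0.04447 M

Q₀ = 3.4896e-09 vs Keq = 173.4 ⇒ Q<K, forward
Step 1:
                   X          A          J          G
  I            9.137      1.281      4.328    0.03116
  C           -2.493     -1.247      -3.74       3.74
  E            6.644    0.03442     0.5882      3.771
  solve Keq expr → x = 1.247; check Q = 173.4
Then change container volume by factor 1.5 (V_new/V_old).
Step 2:
                   X          A          J          G
  I            4.429    0.02294     0.3922      2.514
  C          0.04305    0.02152    0.06457   -0.06457
  E            4.472    0.04447     0.4567      2.449
  solve Keq expr → x = -0.02152; check Q = 173.4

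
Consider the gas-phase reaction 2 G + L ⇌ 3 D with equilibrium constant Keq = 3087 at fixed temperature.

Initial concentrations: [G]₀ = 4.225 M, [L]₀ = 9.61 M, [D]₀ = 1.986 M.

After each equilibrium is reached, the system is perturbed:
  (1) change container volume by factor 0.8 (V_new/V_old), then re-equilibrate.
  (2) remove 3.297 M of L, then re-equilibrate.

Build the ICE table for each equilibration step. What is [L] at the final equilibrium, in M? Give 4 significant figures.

Q₀ = 0.04566 vs Keq = 3087 ⇒ Q<K, forward
Step 1:
                  G         L         D
  init        4.225      9.61     1.986
  Δ          -4.074    -2.037     6.111
  eq         0.1507     7.573     8.097
  solve Keq expr → x = 2.037; check Q = 3087
Then change container volume by factor 0.8 (V_new/V_old).
Step 2:
                  G         L         D
  init       0.1884     9.466     10.12
  Δ               0         0         0
  eq         0.1884     9.466     10.12
  solve Keq expr → x = 0; check Q = 3087
Then remove 3.297 M of L.
Step 3:
                  G         L         D
  init       0.1884     6.169     10.12
  Δ         0.04238   0.02119  -0.06357
  eq         0.2308      6.19     10.06
  solve Keq expr → x = -0.02119; check Q = 3087

[L]_eq = 6.19 M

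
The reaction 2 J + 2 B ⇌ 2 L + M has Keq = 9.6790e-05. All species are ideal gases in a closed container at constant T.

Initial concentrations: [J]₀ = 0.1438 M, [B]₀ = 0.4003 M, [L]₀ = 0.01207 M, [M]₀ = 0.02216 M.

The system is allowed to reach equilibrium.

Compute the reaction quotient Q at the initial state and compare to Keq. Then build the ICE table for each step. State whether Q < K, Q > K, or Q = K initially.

Q₀ = 9.7431e-04 vs Keq = 9.6790e-05 ⇒ Q>K, reverse
Step 1:
                  J         B         L         M
  init       0.1438    0.4003   0.01207   0.02216
  Δ        0.007587  0.007587 -0.007587 -0.003794
  eq         0.1514    0.4079  0.004483   0.01837
  solve Keq expr → x = -0.003794; check Q = 9.6790e-05

Q₀ = 9.7431e-04; Q > K (proceeds reverse)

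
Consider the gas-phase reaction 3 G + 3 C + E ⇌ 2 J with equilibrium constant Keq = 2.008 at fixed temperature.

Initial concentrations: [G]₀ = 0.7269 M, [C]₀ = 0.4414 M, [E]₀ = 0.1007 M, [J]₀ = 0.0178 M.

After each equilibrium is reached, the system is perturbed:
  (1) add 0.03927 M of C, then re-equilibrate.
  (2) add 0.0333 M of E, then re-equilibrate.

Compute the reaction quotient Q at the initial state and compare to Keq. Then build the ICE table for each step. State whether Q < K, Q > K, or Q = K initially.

Q₀ = 0.09526 vs Keq = 2.008 ⇒ Q<K, forward
Step 1:
                  G         C         E         J
  I          0.7269    0.4414    0.1007    0.0178
  C         -0.0544   -0.0544  -0.01813   0.03626
  E          0.6725     0.387   0.08257   0.05406
  solve Keq expr → x = 0.01813; check Q = 2.008
Then add 0.03927 M of C.
Step 2:
                  G         C         E         J
  I          0.6725    0.4263   0.08257   0.05406
  C        -0.00738  -0.00738  -0.00246   0.00492
  E          0.6651    0.4189   0.08011   0.05898
  solve Keq expr → x = 0.00246; check Q = 2.008
Then add 0.0333 M of E.
Step 3:
                  G         C         E         J
  I          0.6651    0.4189    0.1134   0.05898
  C       -0.009594 -0.009594 -0.003198  0.006396
  E          0.6555    0.4093    0.1102   0.06538
  solve Keq expr → x = 0.003198; check Q = 2.008

Q₀ = 0.09526; Q < K (proceeds forward)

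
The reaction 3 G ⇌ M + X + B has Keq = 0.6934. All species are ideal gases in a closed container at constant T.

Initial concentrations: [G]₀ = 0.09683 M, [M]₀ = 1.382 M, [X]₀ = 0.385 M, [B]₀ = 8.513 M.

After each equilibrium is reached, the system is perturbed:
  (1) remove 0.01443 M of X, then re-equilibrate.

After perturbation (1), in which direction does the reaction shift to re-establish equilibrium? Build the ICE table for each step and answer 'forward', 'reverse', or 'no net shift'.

Direction: forward

Q₀ = 4989 vs Keq = 0.6934 ⇒ Q>K, reverse
Step 1:
                  G         M         X         B
  Initial   0.09683     1.382     0.385     8.513
  Change     0.9129   -0.3043   -0.3043   -0.3043
  Equil        1.01     1.078    0.0807     8.209
  solve Keq expr → x = -0.3043; check Q = 0.6934
Then remove 0.01443 M of X.
Step 2:
                  G         M         X         B
  Initial      1.01     1.078   0.06627     8.209
  Change   -0.02432  0.008106  0.008106  0.008106
  Equil      0.9854     1.086   0.07437     8.217
  solve Keq expr → x = 0.008106; check Q = 0.6934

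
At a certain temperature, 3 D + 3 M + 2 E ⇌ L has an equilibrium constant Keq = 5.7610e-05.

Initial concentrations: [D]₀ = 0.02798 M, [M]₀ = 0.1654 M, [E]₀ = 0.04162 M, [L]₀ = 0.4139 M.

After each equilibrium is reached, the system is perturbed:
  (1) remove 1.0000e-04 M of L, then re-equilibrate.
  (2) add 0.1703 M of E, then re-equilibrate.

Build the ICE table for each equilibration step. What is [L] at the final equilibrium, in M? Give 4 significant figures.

Q₀ = 2.4107e+09 vs Keq = 5.7610e-05 ⇒ Q>K, reverse
Step 1:
                  D         M         E         L
  Initial   0.02798    0.1654   0.04162    0.4139
  Change      1.241     1.241    0.8273   -0.4137
  Equil       1.269     1.406    0.8689 2.4721e-04
  solve Keq expr → x = -0.4137; check Q = 5.7610e-05
Then remove 1.0000e-04 M of L.
Step 2:
                  D         M         E         L
  Initial     1.269     1.406    0.8689 1.4721e-04
  Change  -2.9866e-04 -2.9866e-04 -1.9911e-04 9.9555e-05
  Equil       1.269     1.406    0.8687 2.4677e-04
  solve Keq expr → x = 9.9555e-05; check Q = 5.7610e-05
Then add 0.1703 M of E.
Step 3:
                  D         M         E         L
  Initial     1.269     1.406     1.039 2.4677e-04
  Change  -3.1676e-04 -3.1676e-04 -2.1117e-04 1.0559e-04
  Equil       1.268     1.406     1.039 3.5236e-04
  solve Keq expr → x = 1.0559e-04; check Q = 5.7610e-05

[L]_eq = 3.5236e-04 M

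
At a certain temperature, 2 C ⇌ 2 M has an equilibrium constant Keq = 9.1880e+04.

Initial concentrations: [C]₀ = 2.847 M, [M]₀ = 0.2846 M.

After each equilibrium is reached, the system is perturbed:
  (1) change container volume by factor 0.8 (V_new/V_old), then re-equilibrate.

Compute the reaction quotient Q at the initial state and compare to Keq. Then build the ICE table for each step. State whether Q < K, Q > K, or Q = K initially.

Q₀ = 0.009993; Q < K (proceeds forward)

Q₀ = 0.009993 vs Keq = 9.1880e+04 ⇒ Q<K, forward
Step 1:
                    C           M
  Initial       2.847      0.2846
  Change       -2.837       2.837
  Equil        0.0103       3.121
  solve Keq expr → x = 1.418; check Q = 9.1880e+04
Then change container volume by factor 0.8 (V_new/V_old).
Step 2:
                    C           M
  Initial     0.01287       3.902
  Change            0           0
  Equil       0.01287       3.902
  solve Keq expr → x = 0; check Q = 9.1880e+04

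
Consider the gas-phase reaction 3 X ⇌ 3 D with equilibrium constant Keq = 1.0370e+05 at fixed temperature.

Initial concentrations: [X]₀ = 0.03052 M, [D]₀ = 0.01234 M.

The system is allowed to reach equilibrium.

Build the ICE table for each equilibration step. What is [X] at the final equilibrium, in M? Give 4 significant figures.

Q₀ = 0.0661 vs Keq = 1.0370e+05 ⇒ Q<K, forward
Step 1:
                    X           D
  init        0.03052     0.01234
  Δ          -0.02963     0.02963
  eq       8.9326e-04     0.04197
  solve Keq expr → x = 0.009876; check Q = 1.0370e+05

[X]_eq = 8.9326e-04 M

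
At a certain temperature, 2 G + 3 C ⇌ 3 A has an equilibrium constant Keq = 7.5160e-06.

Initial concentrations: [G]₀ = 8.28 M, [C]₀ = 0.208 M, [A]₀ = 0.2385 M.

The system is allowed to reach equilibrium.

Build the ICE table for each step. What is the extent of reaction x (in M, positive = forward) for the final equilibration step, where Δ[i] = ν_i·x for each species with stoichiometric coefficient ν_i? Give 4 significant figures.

x = -0.06834 M

Q₀ = 0.02199 vs Keq = 7.5160e-06 ⇒ Q>K, reverse
Step 1:
                   G          C          A
  init          8.28      0.208     0.2385
  Δ           0.1367      0.205     -0.205
  eq           8.417      0.413    0.03348
  solve Keq expr → x = -0.06834; check Q = 7.5160e-06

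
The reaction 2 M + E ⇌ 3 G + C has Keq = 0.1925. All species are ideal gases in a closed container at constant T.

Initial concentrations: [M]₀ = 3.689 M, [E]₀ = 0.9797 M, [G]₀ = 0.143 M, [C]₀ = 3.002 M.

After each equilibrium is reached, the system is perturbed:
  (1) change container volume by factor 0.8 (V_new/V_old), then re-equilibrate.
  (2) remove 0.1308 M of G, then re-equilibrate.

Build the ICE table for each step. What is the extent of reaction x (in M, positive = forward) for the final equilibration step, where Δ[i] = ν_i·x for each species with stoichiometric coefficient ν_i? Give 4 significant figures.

x = 0.03542 M

Q₀ = 6.5843e-04 vs Keq = 0.1925 ⇒ Q<K, forward
Step 1:
                    M           E           G           C
  I             3.689      0.9797       0.143       3.002
  C           -0.4291     -0.2145      0.6436      0.2145
  E              3.26      0.7652      0.7866       3.217
  solve Keq expr → x = 0.2145; check Q = 0.1925
Then change container volume by factor 0.8 (V_new/V_old).
Step 2:
                    M           E           G           C
  I             4.075      0.9565      0.9832       4.021
  C           0.03817     0.01908    -0.05725    -0.01908
  E             4.113      0.9756       0.926       4.002
  solve Keq expr → x = -0.01908; check Q = 0.1925
Then remove 0.1308 M of G.
Step 3:
                    M           E           G           C
  I             4.113      0.9756      0.7952       4.002
  C          -0.07085    -0.03542      0.1063     0.03542
  E             4.042      0.9401      0.9014       4.037
  solve Keq expr → x = 0.03542; check Q = 0.1925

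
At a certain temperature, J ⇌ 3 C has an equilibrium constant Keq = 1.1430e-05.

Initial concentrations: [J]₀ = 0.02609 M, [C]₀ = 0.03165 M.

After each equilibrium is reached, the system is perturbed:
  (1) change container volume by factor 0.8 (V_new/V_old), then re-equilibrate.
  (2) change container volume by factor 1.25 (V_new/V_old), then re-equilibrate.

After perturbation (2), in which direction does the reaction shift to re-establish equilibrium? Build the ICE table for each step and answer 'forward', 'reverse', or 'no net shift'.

Q₀ = 0.001215 vs Keq = 1.1430e-05 ⇒ Q>K, reverse
Step 1:
                    J           C
  Initial     0.02609     0.03165
  Change     0.008113    -0.02434
  Equil        0.0342    0.007312
  solve Keq expr → x = -0.008113; check Q = 1.1430e-05
Then change container volume by factor 0.8 (V_new/V_old).
Step 2:
                    J           C
  Initial     0.04275     0.00914
  Change   4.1271e-04   -0.001238
  Equil       0.04317    0.007902
  solve Keq expr → x = -4.1271e-04; check Q = 1.1430e-05
Then change container volume by factor 1.25 (V_new/V_old).
Step 3:
                    J           C
  Initial     0.03453    0.006321
  Change  -3.3017e-04  9.9050e-04
  Equil        0.0342    0.007312
  solve Keq expr → x = 3.3017e-04; check Q = 1.1430e-05

Direction: forward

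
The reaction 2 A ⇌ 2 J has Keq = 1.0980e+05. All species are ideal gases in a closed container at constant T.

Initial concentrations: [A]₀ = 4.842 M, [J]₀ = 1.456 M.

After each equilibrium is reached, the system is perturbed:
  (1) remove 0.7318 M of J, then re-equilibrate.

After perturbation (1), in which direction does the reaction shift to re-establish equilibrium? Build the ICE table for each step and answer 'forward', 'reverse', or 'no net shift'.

Q₀ = 0.09042 vs Keq = 1.0980e+05 ⇒ Q<K, forward
Step 1:
                   A          J
  Initial      4.842      1.456
  Change      -4.823      4.823
  Equil      0.01895      6.279
  solve Keq expr → x = 2.412; check Q = 1.0980e+05
Then remove 0.7318 M of J.
Step 2:
                   A          J
  Initial    0.01895      5.547
  Change   -0.002202   0.002202
  Equil      0.01675      5.549
  solve Keq expr → x = 0.001101; check Q = 1.0980e+05

Direction: forward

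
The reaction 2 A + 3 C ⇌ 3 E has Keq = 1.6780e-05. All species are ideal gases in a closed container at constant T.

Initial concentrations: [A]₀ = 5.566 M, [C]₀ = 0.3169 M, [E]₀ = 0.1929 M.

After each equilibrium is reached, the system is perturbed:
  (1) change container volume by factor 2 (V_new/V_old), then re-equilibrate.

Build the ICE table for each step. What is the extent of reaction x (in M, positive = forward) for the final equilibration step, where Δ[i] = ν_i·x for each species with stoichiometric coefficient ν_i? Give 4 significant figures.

x = -0.002247 M

Q₀ = 0.00728 vs Keq = 1.6780e-05 ⇒ Q>K, reverse
Step 1:
                  A         C         E
  I           5.566    0.3169    0.1929
  C           0.103    0.1545   -0.1545
  E           5.669    0.4714   0.03837
  solve Keq expr → x = -0.05151; check Q = 1.6780e-05
Then change container volume by factor 2 (V_new/V_old).
Step 2:
                  A         C         E
  I           2.835    0.2357   0.01919
  C        0.004494  0.006741 -0.006741
  E           2.839    0.2425   0.01245
  solve Keq expr → x = -0.002247; check Q = 1.6780e-05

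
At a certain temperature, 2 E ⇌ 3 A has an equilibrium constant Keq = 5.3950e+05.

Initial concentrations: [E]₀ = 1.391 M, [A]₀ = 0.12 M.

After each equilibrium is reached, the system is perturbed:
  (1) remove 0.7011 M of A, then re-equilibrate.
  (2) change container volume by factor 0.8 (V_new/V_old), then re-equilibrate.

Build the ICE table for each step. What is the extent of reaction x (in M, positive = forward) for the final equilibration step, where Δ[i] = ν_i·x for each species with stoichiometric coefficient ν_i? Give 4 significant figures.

x = -1.8404e-04 M

Q₀ = 8.9308e-04 vs Keq = 5.3950e+05 ⇒ Q<K, forward
Step 1:
                  E         A
  I           1.391      0.12
  C          -1.387      2.08
  E        0.004442       2.2
  solve Keq expr → x = 0.6933; check Q = 5.3950e+05
Then remove 0.7011 M of A.
Step 2:
                  E         A
  I        0.004442     1.499
  C       -0.001937  0.002905
  E        0.002505     1.502
  solve Keq expr → x = 9.6843e-04; check Q = 5.3950e+05
Then change container volume by factor 0.8 (V_new/V_old).
Step 3:
                  E         A
  I        0.003132     1.877
  C       3.6809e-04 -5.5213e-04
  E          0.0035     1.877
  solve Keq expr → x = -1.8404e-04; check Q = 5.3950e+05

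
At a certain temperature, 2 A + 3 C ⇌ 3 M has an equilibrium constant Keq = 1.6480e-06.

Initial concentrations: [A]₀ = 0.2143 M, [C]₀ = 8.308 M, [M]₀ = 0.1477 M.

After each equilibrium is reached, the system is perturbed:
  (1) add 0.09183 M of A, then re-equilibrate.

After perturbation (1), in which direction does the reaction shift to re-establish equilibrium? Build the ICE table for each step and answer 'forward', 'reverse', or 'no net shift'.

Q₀ = 1.2235e-04 vs Keq = 1.6480e-06 ⇒ Q>K, reverse
Step 1:
                   A          C          M
  init        0.2143      8.308     0.1477
  Δ          0.06983     0.1048    -0.1048
  eq          0.2841      8.413    0.04295
  solve Keq expr → x = -0.03492; check Q = 1.6480e-06
Then add 0.09183 M of A.
Step 2:
                   A          C          M
  init         0.376      8.413    0.04295
  Δ        -0.005506  -0.008259   0.008259
  eq          0.3705      8.404    0.05121
  solve Keq expr → x = 0.002753; check Q = 1.6480e-06

Direction: forward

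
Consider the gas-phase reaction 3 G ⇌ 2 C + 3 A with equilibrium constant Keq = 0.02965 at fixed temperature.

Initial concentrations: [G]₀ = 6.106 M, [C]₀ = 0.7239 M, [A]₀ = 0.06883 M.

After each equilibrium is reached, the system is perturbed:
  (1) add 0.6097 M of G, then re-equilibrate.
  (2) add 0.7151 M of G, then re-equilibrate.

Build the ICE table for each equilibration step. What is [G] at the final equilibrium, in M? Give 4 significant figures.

Q₀ = 7.5062e-07 vs Keq = 0.02965 ⇒ Q<K, forward
Step 1:
                    G           C           A
  I             6.106      0.7239     0.06883
  C            -1.123      0.7486       1.123
  E             4.983       1.472       1.192
  solve Keq expr → x = 0.3743; check Q = 0.02965
Then add 0.6097 M of G.
Step 2:
                    G           C           A
  I             5.593       1.472       1.192
  C          -0.08981     0.05988     0.08981
  E             5.503       1.532       1.281
  solve Keq expr → x = 0.02994; check Q = 0.02965
Then add 0.7151 M of G.
Step 3:
                    G           C           A
  I             6.218       1.532       1.281
  C           -0.1021     0.06806      0.1021
  E             6.116         1.6       1.384
  solve Keq expr → x = 0.03403; check Q = 0.02965

[G]_eq = 6.116 M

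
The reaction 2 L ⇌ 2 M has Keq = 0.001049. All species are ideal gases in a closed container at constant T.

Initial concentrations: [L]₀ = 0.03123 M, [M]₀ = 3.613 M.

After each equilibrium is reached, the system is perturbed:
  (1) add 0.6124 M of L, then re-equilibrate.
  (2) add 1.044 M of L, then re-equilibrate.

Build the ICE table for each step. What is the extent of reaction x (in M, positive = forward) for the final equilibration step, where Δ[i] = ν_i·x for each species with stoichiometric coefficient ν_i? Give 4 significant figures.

Q₀ = 1.3384e+04 vs Keq = 0.001049 ⇒ Q>K, reverse
Step 1:
                  L         M
  Initial   0.03123     3.613
  Change      3.499    -3.499
  Equil        3.53    0.1143
  solve Keq expr → x = -1.749; check Q = 0.001049
Then add 0.6124 M of L.
Step 2:
                  L         M
  Initial     4.142    0.1143
  Change   -0.01921   0.01921
  Equil       4.123    0.1335
  solve Keq expr → x = 0.009606; check Q = 0.001049
Then add 1.044 M of L.
Step 3:
                  L         M
  Initial     5.167    0.1335
  Change   -0.03275   0.03275
  Equil       5.134    0.1663
  solve Keq expr → x = 0.01638; check Q = 0.001049

x = 0.01638 M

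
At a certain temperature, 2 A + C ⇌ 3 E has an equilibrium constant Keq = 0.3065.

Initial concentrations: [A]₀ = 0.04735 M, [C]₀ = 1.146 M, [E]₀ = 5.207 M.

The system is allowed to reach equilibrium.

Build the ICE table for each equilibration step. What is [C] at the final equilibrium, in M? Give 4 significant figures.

[C]_eq = 2.341 M

Q₀ = 5.4946e+04 vs Keq = 0.3065 ⇒ Q>K, reverse
Step 1:
                    A           C           E
  Initial     0.04735       1.146       5.207
  Change         2.39       1.195      -3.585
  Equil         2.438       2.341       1.622
  solve Keq expr → x = -1.195; check Q = 0.3065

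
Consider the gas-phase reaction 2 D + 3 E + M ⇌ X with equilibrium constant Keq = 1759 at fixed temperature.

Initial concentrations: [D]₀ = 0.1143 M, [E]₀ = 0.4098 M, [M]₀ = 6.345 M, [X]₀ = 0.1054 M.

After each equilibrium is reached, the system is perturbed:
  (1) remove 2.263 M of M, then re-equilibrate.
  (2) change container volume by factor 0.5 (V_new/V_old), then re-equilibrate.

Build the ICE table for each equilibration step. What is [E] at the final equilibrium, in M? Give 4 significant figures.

Q₀ = 18.48 vs Keq = 1759 ⇒ Q<K, forward
Step 1:
                  D         E         M         X
  Initial    0.1143    0.4098     6.345    0.1054
  Change   -0.08898   -0.1335  -0.04449   0.04449
  Equil     0.02532    0.2763     6.301    0.1499
  solve Keq expr → x = 0.04449; check Q = 1759
Then remove 2.263 M of M.
Step 2:
                  D         E         M         X
  Initial   0.02532    0.2763     4.038    0.1499
  Change   0.004845  0.007268  0.002423 -0.002423
  Equil     0.03016    0.2836      4.04    0.1475
  solve Keq expr → x = -0.002423; check Q = 1759
Then change container volume by factor 0.5 (V_new/V_old).
Step 3:
                  D         E         M         X
  Initial   0.06033    0.5672      8.08    0.2949
  Change    -0.0468   -0.0702   -0.0234    0.0234
  Equil     0.01353     0.497     8.056    0.3183
  solve Keq expr → x = 0.0234; check Q = 1759

[E]_eq = 0.497 M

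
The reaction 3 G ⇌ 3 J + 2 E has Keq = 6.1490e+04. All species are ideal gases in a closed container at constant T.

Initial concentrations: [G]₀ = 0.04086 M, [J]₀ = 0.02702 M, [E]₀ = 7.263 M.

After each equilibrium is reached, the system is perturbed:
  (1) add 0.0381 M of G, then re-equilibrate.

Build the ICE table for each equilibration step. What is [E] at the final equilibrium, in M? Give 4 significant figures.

Q₀ = 15.25 vs Keq = 6.1490e+04 ⇒ Q<K, forward
Step 1:
                   G          J          E
  init       0.04086    0.02702      7.263
  Δ         -0.03496    0.03496    0.02331
  eq        0.005902    0.06198      7.286
  solve Keq expr → x = 0.01165; check Q = 6.1490e+04
Then add 0.0381 M of G.
Step 2:
                   G          J          E
  init         0.044    0.06198      7.286
  Δ         -0.03477    0.03477    0.02318
  eq        0.009232    0.09675      7.309
  solve Keq expr → x = 0.01159; check Q = 6.1490e+04

[E]_eq = 7.309 M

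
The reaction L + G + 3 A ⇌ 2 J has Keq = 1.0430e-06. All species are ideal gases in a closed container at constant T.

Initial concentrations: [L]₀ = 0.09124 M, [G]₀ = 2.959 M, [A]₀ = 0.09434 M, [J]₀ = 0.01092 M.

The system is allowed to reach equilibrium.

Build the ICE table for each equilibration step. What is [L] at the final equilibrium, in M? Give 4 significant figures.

Q₀ = 0.5261 vs Keq = 1.0430e-06 ⇒ Q>K, reverse
Step 1:
                   L          G          A          J
  Initial    0.09124      2.959    0.09434    0.01092
  Change     0.00545    0.00545    0.01635    -0.0109
  Equil      0.09669      2.964     0.1107 2.0136e-05
  solve Keq expr → x = -0.00545; check Q = 1.0430e-06

[L]_eq = 0.09669 M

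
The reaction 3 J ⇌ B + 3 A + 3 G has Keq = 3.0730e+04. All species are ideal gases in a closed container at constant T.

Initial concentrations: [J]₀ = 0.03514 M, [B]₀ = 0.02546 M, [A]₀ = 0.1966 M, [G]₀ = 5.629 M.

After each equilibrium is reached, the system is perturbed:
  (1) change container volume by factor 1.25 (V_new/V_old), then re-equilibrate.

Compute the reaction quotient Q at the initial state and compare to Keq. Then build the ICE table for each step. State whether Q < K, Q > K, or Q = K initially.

Q₀ = 795.2; Q < K (proceeds forward)

Q₀ = 795.2 vs Keq = 3.0730e+04 ⇒ Q<K, forward
Step 1:
                  J         B         A         G
  Initial   0.03514   0.02546    0.1966     5.629
  Change   -0.02247  0.007489   0.02247   0.02247
  Equil     0.01267   0.03295    0.2191     5.651
  solve Keq expr → x = 0.007489; check Q = 3.0730e+04
Then change container volume by factor 1.25 (V_new/V_old).
Step 2:
                  J         B         A         G
  Initial   0.01014   0.02636    0.1753     4.521
  Change  -0.002423 8.0780e-04  0.002423  0.002423
  Equil    0.007714   0.02717    0.1777     4.524
  solve Keq expr → x = 8.0780e-04; check Q = 3.0730e+04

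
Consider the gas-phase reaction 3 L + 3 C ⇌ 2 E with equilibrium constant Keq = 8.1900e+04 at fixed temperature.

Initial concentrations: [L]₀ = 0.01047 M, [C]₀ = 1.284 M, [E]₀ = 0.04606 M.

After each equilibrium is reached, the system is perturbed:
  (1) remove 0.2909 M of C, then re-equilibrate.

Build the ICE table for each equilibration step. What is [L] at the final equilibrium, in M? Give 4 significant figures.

[L]_eq = 0.003208 M

Q₀ = 873.2 vs Keq = 8.1900e+04 ⇒ Q<K, forward
Step 1:
                  L         C         E
  I         0.01047     1.284   0.04606
  C       -0.007976 -0.007976  0.005317
  E        0.002494     1.276   0.05138
  solve Keq expr → x = 0.002659; check Q = 8.1900e+04
Then remove 0.2909 M of C.
Step 2:
                  L         C         E
  I        0.002494    0.9851   0.05138
  C       7.1414e-04 7.1414e-04 -4.7610e-04
  E        0.003208    0.9858    0.0509
  solve Keq expr → x = -2.3805e-04; check Q = 8.1900e+04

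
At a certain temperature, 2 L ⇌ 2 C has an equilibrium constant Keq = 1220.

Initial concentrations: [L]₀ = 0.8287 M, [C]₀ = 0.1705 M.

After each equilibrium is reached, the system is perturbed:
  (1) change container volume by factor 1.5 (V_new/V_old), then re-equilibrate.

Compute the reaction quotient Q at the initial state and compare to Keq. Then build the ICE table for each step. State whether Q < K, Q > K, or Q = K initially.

Q₀ = 0.04233 vs Keq = 1220 ⇒ Q<K, forward
Step 1:
                  L         C
  init       0.8287    0.1705
  Δ         -0.8009    0.8009
  eq        0.02781    0.9714
  solve Keq expr → x = 0.4004; check Q = 1220
Then change container volume by factor 1.5 (V_new/V_old).
Step 2:
                  L         C
  init      0.01854    0.6476
  Δ               0         0
  eq        0.01854    0.6476
  solve Keq expr → x = 0; check Q = 1220

Q₀ = 0.04233; Q < K (proceeds forward)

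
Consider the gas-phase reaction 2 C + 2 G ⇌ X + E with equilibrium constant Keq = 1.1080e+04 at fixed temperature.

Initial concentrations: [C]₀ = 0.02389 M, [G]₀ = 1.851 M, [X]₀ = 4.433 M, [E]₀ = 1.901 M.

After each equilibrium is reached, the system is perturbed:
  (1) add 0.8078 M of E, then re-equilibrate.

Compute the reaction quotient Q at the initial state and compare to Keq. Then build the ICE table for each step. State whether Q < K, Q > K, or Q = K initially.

Q₀ = 4310; Q < K (proceeds forward)

Q₀ = 4310 vs Keq = 1.1080e+04 ⇒ Q<K, forward
Step 1:
                   C          G          X          E
  I          0.02389      1.851      4.433      1.901
  C        -0.008894  -0.008894   0.004447   0.004447
  E            0.015      1.842      4.437      1.905
  solve Keq expr → x = 0.004447; check Q = 1.1080e+04
Then add 0.8078 M of E.
Step 2:
                   C          G          X          E
  I            0.015      1.842      4.437      2.713
  C         0.002863   0.002863  -0.001432  -0.001432
  E          0.01786      1.845      4.436      2.712
  solve Keq expr → x = -0.001432; check Q = 1.1080e+04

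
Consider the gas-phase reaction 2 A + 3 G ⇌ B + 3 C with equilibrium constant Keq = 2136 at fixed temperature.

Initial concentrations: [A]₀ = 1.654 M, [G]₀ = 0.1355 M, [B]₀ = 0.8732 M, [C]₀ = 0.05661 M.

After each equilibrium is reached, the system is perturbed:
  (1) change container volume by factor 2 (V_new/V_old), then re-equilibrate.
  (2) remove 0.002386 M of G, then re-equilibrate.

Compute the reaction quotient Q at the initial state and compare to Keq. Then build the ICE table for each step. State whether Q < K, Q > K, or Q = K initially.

Q₀ = 0.02328; Q < K (proceeds forward)

Q₀ = 0.02328 vs Keq = 2136 ⇒ Q<K, forward
Step 1:
                  A         G         B         C
  I           1.654    0.1355    0.8732   0.05661
  C        -0.08357   -0.1253   0.04178    0.1253
  E            1.57   0.01015     0.915     0.182
  solve Keq expr → x = 0.04178; check Q = 2136
Then change container volume by factor 2 (V_new/V_old).
Step 2:
                  A         G         B         C
  I          0.7852  0.005076    0.4575   0.09098
  C       8.1792e-04  0.001227 -4.0896e-04 -0.001227
  E           0.786  0.006303    0.4571   0.08975
  solve Keq expr → x = -4.0896e-04; check Q = 2136
Then remove 0.002386 M of G.
Step 3:
                  A         G         B         C
  I           0.786  0.003917    0.4571   0.08975
  C        0.001479  0.002219 -7.3971e-04 -0.002219
  E          0.7875  0.006136    0.4563   0.08753
  solve Keq expr → x = -7.3971e-04; check Q = 2136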